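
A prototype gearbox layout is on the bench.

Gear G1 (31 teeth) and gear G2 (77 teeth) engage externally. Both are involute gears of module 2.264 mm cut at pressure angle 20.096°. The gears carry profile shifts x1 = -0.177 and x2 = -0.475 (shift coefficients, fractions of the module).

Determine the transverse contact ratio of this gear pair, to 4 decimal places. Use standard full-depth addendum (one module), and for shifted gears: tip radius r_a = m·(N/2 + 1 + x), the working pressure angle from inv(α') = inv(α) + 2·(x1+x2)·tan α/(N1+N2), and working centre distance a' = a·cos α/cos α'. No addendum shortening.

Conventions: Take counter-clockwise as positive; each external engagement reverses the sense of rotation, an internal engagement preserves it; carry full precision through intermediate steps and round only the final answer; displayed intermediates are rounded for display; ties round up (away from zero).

1.9055

single-mesh involute tooth geometry (31T engaging 77T at module 2.264)
base radii: r_b1 = 32.955537, r_b2 = 81.857302
tip radii: r_a1 = 36.955272, r_a2 = 88.352600
inv(α') = inv(20.096°) + 2·(-0.177-0.475)·tan α/(31+77) = 0.01070998  ⇒  α' = 17.97257°
a' = a·cos α / cos α' = 122.2560·cos 20.096°/cos 17.97257° = 120.702605
action lengths: √(r_a1²−r_b1²) = 16.721982, √(r_a2²−r_b2²) = 33.250022
base pitch p_b = π·m·cos α = 6.679540
CR = (16.721982 + 33.250022 − 120.702605·sin 17.97257°)/6.679540 = 1.905491
contact ratio ≈ 1.9055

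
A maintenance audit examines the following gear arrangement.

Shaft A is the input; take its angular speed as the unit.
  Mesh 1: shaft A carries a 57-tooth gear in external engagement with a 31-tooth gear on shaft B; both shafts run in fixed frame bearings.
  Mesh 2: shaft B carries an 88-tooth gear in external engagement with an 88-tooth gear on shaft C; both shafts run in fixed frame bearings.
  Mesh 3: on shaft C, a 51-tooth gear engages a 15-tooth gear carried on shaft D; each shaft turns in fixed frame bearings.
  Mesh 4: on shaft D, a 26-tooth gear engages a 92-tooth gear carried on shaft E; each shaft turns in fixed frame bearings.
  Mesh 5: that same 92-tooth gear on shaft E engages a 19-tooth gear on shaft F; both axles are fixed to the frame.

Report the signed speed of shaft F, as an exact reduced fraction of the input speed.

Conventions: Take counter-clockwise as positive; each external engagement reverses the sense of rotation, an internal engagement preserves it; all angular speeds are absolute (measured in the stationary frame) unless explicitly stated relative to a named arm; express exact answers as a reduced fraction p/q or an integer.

5-mesh fixed-axis compound train (all bearings frame-fixed)
mesh 1 [57T→31T]: |ω|/ω_in = 1×57/31 = 57/31, sense flips to −
mesh 2 [88T→88T]: |ω|/ω_in = (57/31)×88/88 = 57/31, sense flips to +
mesh 3 [51T→15T]: |ω|/ω_in = (57/31)×51/15 = 969/155, sense flips to −
mesh 4 [26T→92T]: |ω|/ω_in = (969/155)×26/92 = 12597/7130, sense flips to +
mesh 5 [92T→19T]: |ω|/ω_in = (12597/7130)×92/19 = 1326/155, sense flips to −
signed output speed (× input speed) = -1326/155

-1326/155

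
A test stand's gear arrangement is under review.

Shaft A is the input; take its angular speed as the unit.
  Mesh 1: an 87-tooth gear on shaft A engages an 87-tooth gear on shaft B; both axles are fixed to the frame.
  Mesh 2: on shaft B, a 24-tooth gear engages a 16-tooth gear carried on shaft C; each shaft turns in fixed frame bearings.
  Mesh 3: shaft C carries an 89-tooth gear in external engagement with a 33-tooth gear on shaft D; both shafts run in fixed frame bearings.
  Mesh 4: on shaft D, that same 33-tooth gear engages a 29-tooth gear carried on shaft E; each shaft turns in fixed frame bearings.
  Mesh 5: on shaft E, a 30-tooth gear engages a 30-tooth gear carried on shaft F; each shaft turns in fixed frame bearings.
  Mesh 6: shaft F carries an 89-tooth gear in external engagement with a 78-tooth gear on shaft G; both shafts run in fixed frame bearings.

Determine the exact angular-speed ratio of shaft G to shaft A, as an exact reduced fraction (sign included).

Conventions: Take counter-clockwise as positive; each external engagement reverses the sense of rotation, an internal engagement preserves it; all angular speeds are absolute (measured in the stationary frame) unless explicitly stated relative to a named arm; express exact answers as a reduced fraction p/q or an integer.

7921/1508

class = fixed-axis compound train [6 meshes; 6 ratios multiply, 6 sense flips]
mesh 1 [87T→87T]: running ratio 1, sense −
mesh 2 [24T→16T]: running ratio 3/2, sense +
mesh 3 [89T→33T]: running ratio 89/22, sense −
mesh 4 [33T→29T]: running ratio 267/58, sense +
mesh 5 [30T→30T]: running ratio 267/58, sense −
mesh 6 [89T→78T]: running ratio 7921/1508, sense +
ω_out/ω_in = 7921/1508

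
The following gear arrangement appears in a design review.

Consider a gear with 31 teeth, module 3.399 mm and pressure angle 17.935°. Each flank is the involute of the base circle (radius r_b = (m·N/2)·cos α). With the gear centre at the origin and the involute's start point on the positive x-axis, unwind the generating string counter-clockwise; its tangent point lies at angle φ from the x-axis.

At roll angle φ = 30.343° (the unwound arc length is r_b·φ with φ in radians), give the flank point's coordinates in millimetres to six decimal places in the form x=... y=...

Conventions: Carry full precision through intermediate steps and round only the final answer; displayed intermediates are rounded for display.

x=56.668118 y=2.412714

recognized (one wheel, involute flank): single-mesh tooth geometry, m = 3.399, N = 31
pitch radius r_p = m·N/2 = 3.399·31/2 = 52.684500
base radius r_b = r_p·cos α = 52.684500·cos 17.935° = 50.124374
roll angle φ = 30.343° = 0.52958525 rad
x = r_b·(cos φ + φ·sin φ) = 56.668118
y = r_b·(sin φ − φ·cos φ) = 2.412714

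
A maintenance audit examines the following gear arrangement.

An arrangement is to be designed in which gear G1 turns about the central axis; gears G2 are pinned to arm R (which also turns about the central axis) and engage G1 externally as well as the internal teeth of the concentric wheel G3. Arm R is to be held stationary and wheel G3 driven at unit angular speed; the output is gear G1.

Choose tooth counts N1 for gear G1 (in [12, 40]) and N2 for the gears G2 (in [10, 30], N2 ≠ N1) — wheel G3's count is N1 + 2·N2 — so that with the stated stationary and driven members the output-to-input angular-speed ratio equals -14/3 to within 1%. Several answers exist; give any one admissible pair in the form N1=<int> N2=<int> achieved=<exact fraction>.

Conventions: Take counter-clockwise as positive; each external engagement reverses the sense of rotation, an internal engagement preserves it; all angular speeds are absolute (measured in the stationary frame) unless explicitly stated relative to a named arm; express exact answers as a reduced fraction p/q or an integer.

N1=12 N2=22 achieved=-14/3

planetary set to be sized for -14/3 (Willis relation)
Willis with ω_arm = 0: ω_sun/ω_ring = −N3/N1; set equal to -14/3  ⇒  N3/N1 = −(-14/3) = 14/3
N3 = N1 + 2·N2  ⇒  N2/N1 = (N3/N1 − 1)/2 = (14/3 − 1)/2 = 11/6
smallest multiple with N1 ≥ 12 and N2 ≥ 10: k = 2  ⇒  N1 = 2·6 = 12, N2 = 2·11 = 22 (N1 ≤ 40, N2 ≤ 30, N2 ≠ N1 ✓), N3 = 12 + 2·22 = 56
check: −N3/N1 with N1 = 12, N3 = 56 gives -14/3; |achieved − target| = 0 ≤ 7/150 ✓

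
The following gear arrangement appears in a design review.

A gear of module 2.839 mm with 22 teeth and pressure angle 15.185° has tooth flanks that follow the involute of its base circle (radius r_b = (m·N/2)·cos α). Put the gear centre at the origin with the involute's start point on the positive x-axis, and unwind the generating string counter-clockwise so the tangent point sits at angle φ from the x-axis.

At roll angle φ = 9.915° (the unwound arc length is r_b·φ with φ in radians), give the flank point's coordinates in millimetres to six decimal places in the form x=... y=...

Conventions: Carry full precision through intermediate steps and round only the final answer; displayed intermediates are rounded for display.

class = single-mesh tooth geometry [base-circle involute, m = 2.839, 22T]
pitch radius r_p = m·N/2 = 2.839·22/2 = 31.229000
base radius r_b = r_p·cos α = 31.229000·cos 15.185° = 30.138643
roll angle φ = 9.915° = 0.17304940 rad
x = r_b·(cos φ + φ·sin φ) = 30.586537
y = r_b·(sin φ − φ·cos φ) = 0.051905

x=30.586537 y=0.051905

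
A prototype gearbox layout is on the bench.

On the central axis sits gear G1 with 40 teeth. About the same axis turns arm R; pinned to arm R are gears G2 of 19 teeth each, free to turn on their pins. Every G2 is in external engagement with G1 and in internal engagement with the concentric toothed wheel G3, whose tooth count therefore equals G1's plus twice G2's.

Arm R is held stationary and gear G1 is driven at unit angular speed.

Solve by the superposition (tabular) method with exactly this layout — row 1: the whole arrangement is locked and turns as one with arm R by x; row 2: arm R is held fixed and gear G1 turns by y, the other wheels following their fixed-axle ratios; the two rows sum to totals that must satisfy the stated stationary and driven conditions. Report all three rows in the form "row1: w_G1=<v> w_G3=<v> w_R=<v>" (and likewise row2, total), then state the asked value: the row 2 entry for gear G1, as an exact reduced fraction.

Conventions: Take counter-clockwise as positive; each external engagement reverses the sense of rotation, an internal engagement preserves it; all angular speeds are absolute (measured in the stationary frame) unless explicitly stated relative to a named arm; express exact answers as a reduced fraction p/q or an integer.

row1: w_G1=0 w_G3=0 w_R=0
row2: w_G1=1 w_G3=-20/39 w_R=0
total: w_G1=1 w_G3=-20/39 w_R=0
asked value: 1

planetary set (40T centre, 19T on arm, 78T internal) — Willis relation
row 1: whole set turns with the arm by x
row 2: sun turns y, ring = −(40/78)·y, arm 0
boundary: total ω_arm = x = 0 and total ω_sun = x + y = 1  ⇒  y = 1, x = 0
row 2 ring = −(40/78)·1 = -20/39
totals (row 1 + row 2): sun 0 + 1 = 1, ring 0 + (-20/39) = -20/39, arm 0 + 0 = 0
asked cell (row2, sun) = 1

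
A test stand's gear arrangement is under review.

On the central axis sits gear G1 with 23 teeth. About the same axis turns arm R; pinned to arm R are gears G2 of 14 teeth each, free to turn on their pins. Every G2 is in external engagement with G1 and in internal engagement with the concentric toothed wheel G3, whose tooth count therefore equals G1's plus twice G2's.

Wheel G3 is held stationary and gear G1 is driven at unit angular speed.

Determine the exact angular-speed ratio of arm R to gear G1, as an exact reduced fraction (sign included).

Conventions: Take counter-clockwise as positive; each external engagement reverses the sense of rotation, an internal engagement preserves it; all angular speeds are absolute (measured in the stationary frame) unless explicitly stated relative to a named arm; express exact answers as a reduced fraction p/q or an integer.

23/74

topology: planetary set — G1 23T / G2 14T / G3 51T, arm = carrier (Willis)
ring teeth: 23 + 2·14 = 51
23(ω_sun−ω_arm) = −51(ω_ring−ω_arm),  ω_ring = 0, ω_sun = 1
23(1−ω_arm) = −51(0−ω_arm)  ⇒  74·ω_arm = 23  ⇒  ω_arm = 23/74
ω_out/ω_in = 23/74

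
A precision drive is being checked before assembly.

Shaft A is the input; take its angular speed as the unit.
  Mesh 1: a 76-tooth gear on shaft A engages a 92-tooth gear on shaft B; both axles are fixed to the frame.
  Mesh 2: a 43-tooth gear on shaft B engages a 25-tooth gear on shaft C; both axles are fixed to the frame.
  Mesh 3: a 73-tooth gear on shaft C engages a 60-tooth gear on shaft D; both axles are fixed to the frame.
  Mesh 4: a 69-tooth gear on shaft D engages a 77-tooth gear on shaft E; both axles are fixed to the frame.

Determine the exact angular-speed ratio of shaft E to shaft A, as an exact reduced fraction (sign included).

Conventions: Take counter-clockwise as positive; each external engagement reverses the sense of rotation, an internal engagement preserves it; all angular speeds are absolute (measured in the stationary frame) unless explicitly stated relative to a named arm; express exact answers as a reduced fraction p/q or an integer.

class = fixed-axis compound train [4 meshes; 4 ratios multiply, 4 sense flips]
mesh 1 [76T→92T]: running ratio 19/23, sense −
mesh 2 [43T→25T]: running ratio 817/575, sense +
mesh 3 [73T→60T]: running ratio 59641/34500, sense −
mesh 4 [69T→77T]: running ratio 59641/38500, sense +
ω_out/ω_in = 59641/38500

59641/38500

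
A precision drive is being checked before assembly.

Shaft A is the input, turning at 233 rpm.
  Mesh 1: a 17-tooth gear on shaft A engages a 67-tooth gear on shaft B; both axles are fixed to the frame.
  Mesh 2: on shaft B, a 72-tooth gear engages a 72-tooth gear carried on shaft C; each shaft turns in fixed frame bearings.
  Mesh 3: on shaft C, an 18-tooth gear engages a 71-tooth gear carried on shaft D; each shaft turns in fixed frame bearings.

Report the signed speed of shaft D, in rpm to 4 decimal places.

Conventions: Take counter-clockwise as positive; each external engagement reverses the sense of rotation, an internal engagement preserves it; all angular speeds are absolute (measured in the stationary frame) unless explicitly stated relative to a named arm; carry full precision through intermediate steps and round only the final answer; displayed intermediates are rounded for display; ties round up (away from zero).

recognized (4 fixed axles, 3 meshes): fixed-axis compound train
mesh 1 [17T→67T]: ω = 233.0000×17/67 = 59.1194 rpm, sense flips to −
mesh 2 [72T→72T]: ω = 59.1194×72/72 = 59.1194 rpm, sense flips to +
mesh 3 [18T→71T]: ω = 59.1194×18/71 = 14.9880 rpm, sense flips to −
signed output speed = -14.9880 rpm

-14.9880 rpm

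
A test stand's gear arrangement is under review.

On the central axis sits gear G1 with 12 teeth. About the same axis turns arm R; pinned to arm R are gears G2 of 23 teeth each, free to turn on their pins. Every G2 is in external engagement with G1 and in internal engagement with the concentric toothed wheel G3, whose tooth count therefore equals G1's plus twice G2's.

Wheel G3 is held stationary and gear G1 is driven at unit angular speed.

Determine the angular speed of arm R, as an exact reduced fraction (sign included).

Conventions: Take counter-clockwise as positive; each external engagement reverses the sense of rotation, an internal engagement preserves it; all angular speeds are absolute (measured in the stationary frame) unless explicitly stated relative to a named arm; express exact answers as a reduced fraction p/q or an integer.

6/35

topology: planetary set — G1 12T / G2 23T / G3 58T, arm = carrier (Willis)
ring teeth: 12 + 2·23 = 58
12(ω_sun−ω_arm) = −58(ω_ring−ω_arm),  ω_ring = 0, ω_sun = 1
12(1−ω_arm) = −58(0−ω_arm)  ⇒  70·ω_arm = 12  ⇒  ω_arm = 6/35
exact speed ratio = 6/35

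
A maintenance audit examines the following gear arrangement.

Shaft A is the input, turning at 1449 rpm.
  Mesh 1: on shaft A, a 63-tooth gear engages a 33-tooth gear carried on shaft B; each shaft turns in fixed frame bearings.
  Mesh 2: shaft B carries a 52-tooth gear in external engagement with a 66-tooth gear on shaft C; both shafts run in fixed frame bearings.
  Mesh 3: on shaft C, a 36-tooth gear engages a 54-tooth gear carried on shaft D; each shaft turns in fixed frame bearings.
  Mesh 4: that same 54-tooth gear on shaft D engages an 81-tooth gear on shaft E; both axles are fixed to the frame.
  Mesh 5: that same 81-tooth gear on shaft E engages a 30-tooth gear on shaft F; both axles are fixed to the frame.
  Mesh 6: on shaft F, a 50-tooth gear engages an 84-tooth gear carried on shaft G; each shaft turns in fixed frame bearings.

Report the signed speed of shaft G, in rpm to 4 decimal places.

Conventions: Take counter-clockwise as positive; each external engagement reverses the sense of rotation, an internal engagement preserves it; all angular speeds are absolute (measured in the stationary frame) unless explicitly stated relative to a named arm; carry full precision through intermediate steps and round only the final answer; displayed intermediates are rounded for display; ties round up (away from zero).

topology: fixed-axis compound train — 6 meshes, A→G
mesh 1 [63T→33T]: ω = 1449.0000×63/33 = 2766.2727 rpm, sense flips to −
mesh 2 [52T→66T]: ω = 2766.2727×52/66 = 2179.4876 rpm, sense flips to +
mesh 3 [36T→54T]: ω = 2179.4876×36/54 = 1452.9917 rpm, sense flips to −
mesh 4 [54T→81T]: ω = 1452.9917×54/81 = 968.6612 rpm, sense flips to +
mesh 5 [81T→30T]: ω = 968.6612×81/30 = 2615.3851 rpm, sense flips to −
mesh 6 [50T→84T]: ω = 2615.3851×50/84 = 1556.7769 rpm, sense flips to +
signed output speed = +1556.7769 rpm

+1556.7769 rpm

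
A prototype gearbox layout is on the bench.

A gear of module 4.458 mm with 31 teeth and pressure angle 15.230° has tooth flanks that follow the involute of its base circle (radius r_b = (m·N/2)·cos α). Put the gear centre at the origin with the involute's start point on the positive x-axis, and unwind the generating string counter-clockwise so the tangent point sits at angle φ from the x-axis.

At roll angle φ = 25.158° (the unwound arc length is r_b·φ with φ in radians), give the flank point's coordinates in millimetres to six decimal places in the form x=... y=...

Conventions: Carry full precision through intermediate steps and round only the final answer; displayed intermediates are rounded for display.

x=72.792888 y=1.845387

recognized (one wheel, involute flank): single-mesh tooth geometry, m = 4.458, N = 31
pitch radius r_p = m·N/2 = 4.458·31/2 = 69.099000
base radius r_b = r_p·cos α = 69.099000·cos 15.230° = 66.672180
roll angle φ = 25.158° = 0.43908993 rad
x = r_b·(cos φ + φ·sin φ) = 72.792888
y = r_b·(sin φ − φ·cos φ) = 1.845387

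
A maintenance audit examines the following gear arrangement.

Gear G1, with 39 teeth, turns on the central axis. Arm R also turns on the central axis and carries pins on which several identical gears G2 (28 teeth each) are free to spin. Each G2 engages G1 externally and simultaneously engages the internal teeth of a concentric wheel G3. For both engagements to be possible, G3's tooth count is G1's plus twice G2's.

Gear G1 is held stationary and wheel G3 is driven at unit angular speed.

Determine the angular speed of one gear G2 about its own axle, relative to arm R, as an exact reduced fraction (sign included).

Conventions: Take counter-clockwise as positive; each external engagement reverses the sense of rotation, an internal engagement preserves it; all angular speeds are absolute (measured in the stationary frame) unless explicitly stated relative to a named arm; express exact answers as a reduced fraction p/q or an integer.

topology: planetary set — G1 39T / G2 28T / G3 95T, arm = carrier (Willis)
ring teeth: 39 + 2·28 = 95
39(ω_sun−ω_arm) = −95(ω_ring−ω_arm),  ω_sun = 0, ω_ring = 1
39(0−ω_arm) = −95(1−ω_arm)  ⇒  134·ω_arm = 95  ⇒  ω_arm = 95/134
sun–planet mesh: 39·(0−95/134) = −28·(ω_p−ω_arm)  ⇒  ω_p−ω_arm = 3705/3752
exact speed ratio = 3705/3752

3705/3752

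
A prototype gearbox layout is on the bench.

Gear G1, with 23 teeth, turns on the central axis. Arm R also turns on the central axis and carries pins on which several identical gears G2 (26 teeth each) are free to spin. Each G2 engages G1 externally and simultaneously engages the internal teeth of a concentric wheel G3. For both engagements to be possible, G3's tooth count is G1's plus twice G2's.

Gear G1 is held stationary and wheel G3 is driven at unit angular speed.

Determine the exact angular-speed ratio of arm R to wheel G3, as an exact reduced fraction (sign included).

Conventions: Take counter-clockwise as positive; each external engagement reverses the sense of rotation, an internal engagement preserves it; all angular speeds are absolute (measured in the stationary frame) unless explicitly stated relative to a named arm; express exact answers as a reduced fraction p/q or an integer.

75/98

class = planetary set [G3 = 23+2·26 = 75; Willis about the carrier]
ring teeth: 23 + 2·26 = 75
23(ω_sun−ω_arm) = −75(ω_ring−ω_arm),  ω_sun = 0, ω_ring = 1
23(0−ω_arm) = −75(1−ω_arm)  ⇒  98·ω_arm = 75  ⇒  ω_arm = 75/98
ω_out/ω_in = 75/98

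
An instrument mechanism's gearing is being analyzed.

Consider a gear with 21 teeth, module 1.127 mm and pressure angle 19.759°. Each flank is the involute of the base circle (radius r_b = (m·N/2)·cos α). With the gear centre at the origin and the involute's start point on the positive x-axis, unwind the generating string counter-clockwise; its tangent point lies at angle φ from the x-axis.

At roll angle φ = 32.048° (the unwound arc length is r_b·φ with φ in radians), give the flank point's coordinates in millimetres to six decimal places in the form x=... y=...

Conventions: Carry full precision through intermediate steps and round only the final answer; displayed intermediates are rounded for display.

x=12.745016 y=0.629542

recognized (one wheel, involute flank): single-mesh tooth geometry, m = 1.127, N = 21
pitch radius r_p = m·N/2 = 1.127·21/2 = 11.833500
base radius r_b = r_p·cos α = 11.833500·cos 19.759° = 11.136778
roll angle φ = 32.048° = 0.55934312 rad
x = r_b·(cos φ + φ·sin φ) = 12.745016
y = r_b·(sin φ − φ·cos φ) = 0.629542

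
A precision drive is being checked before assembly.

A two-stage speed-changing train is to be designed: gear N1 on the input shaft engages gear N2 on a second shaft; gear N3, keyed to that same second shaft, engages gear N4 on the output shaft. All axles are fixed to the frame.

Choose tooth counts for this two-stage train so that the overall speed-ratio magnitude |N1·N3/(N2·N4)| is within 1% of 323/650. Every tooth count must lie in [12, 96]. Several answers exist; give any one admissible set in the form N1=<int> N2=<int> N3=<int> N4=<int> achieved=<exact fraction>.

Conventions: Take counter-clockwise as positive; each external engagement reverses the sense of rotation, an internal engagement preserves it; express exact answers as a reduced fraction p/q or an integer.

N1=17 N2=13 N3=19 N4=50 achieved=323/650

2-stage fixed-axis compound train for ratio 323/650
target = 323/650 in lowest terms: an exact hit needs N1·N3 = k·323 and N2·N4 = k·650 for one integer k, every count in [12, 96]; additionally prefer no 1:1 stage (N1 ≠ N2, N3 ≠ N4)
k = 1: N1·N3 = 323 = 17·19, N2·N4 = 650 = 13·50
achieved = 17·19/(13·50) = 323/650; |achieved − target| = 0 ≤ 323/65000 ✓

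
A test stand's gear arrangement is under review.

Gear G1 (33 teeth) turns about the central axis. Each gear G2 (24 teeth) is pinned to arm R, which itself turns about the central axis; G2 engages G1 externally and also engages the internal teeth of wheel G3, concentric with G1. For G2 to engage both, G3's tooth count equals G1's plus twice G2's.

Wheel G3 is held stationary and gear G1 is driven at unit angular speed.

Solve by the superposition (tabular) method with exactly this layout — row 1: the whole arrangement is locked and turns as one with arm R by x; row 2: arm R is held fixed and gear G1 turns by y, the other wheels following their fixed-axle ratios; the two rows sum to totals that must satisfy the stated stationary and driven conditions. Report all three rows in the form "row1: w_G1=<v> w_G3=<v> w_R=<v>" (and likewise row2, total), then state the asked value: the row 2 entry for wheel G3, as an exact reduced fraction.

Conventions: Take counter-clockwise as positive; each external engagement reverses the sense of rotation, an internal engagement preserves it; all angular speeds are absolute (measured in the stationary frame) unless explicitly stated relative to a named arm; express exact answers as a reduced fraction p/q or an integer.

row1: w_G1=11/38 w_G3=11/38 w_R=11/38
row2: w_G1=27/38 w_G3=-11/38 w_R=0
total: w_G1=1 w_G3=0 w_R=11/38
asked value: -11/38

planetary set (33T centre, 24T on arm, 81T internal) — Willis relation
row 1 — lock + rotate with arm: ω_sun = ω_ring = ω_arm = x
row 2 — arm fixed, fixed-axis ratios: sun y, ring −(33/81)·y, arm 0
boundary: total ω_ring = x − (33/81)·y = 0 and total ω_sun = x + y = 1  ⇒  y = 27/38, x = 11/38
row 2 ring = −(33/81)·27/38 = -11/38
totals (row 1 + row 2): sun 11/38 + 27/38 = 1, ring 11/38 + (-11/38) = 0, arm 11/38 + 0 = 11/38
asked cell (row2, ring) = -11/38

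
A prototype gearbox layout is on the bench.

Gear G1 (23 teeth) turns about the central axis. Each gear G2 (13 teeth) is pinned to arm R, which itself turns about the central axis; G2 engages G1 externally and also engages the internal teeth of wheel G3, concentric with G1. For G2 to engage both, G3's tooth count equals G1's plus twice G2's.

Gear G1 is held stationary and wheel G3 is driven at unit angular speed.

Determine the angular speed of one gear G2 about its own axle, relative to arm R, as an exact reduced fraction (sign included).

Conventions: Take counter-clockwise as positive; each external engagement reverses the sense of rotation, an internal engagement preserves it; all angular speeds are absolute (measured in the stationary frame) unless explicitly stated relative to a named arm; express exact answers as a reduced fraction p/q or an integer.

1127/936

class = planetary set [G3 = 23+2·13 = 49; Willis about the carrier]
ring teeth: 23 + 2·13 = 49
23(ω_sun−ω_arm) = −49(ω_ring−ω_arm),  ω_sun = 0, ω_ring = 1
23(0−ω_arm) = −49(1−ω_arm)  ⇒  72·ω_arm = 49  ⇒  ω_arm = 49/72
sun–planet mesh: 23·(0−49/72) = −13·(ω_p−ω_arm)  ⇒  ω_p−ω_arm = 1127/936
exact speed ratio = 1127/936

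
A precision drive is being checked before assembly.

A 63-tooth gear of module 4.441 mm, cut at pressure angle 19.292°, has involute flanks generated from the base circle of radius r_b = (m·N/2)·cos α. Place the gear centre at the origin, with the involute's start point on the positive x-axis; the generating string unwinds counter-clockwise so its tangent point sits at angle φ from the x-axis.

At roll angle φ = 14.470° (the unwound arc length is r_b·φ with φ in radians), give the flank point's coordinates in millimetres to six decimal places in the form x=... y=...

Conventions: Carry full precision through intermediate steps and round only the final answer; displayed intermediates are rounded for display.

x=136.179987 y=0.704428

topology: single-mesh involute geometry — m = 4.441, N = 63
pitch radius r_p = m·N/2 = 4.441·63/2 = 139.891500
base radius r_b = r_p·cos α = 139.891500·cos 19.292° = 132.036185
roll angle φ = 14.470° = 0.25254914 rad
x = r_b·(cos φ + φ·sin φ) = 136.179987
y = r_b·(sin φ − φ·cos φ) = 0.704428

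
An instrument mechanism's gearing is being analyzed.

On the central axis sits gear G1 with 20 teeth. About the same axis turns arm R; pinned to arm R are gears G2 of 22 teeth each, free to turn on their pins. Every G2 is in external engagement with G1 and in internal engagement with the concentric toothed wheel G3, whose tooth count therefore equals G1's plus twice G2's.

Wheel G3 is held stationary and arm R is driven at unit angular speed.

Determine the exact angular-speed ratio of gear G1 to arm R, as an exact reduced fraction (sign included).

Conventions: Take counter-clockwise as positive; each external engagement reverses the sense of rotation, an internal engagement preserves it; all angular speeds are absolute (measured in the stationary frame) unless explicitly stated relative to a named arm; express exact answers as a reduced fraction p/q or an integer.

recognized (axles ride arm R): planetary set, 20/22/64 teeth
ring teeth: 20 + 2·22 = 64
20(ω_sun−ω_arm) = −64(ω_ring−ω_arm),  ω_ring = 0, ω_arm = 1
ω_sun = 1 − (64/20)(0−1) = 21/5
ω_out/ω_in = 21/5

21/5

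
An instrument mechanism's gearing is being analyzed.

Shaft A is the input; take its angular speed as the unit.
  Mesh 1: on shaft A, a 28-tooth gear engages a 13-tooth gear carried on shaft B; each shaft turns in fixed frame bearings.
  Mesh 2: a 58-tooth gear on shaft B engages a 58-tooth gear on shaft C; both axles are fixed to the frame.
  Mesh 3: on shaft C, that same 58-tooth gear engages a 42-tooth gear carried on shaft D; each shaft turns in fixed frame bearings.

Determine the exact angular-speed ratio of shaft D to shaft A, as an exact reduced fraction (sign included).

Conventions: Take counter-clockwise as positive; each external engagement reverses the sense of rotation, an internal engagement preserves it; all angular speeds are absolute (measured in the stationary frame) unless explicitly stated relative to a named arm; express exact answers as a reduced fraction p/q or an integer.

class = fixed-axis compound train [3 meshes; 3 ratios multiply, 3 sense flips]
mesh 1 [28T→13T]: running ratio 28/13, sense −
mesh 2 [58T→58T]: running ratio 28/13, sense +
mesh 3 [58T→42T]: running ratio 116/39, sense −
ω_out/ω_in = -116/39

-116/39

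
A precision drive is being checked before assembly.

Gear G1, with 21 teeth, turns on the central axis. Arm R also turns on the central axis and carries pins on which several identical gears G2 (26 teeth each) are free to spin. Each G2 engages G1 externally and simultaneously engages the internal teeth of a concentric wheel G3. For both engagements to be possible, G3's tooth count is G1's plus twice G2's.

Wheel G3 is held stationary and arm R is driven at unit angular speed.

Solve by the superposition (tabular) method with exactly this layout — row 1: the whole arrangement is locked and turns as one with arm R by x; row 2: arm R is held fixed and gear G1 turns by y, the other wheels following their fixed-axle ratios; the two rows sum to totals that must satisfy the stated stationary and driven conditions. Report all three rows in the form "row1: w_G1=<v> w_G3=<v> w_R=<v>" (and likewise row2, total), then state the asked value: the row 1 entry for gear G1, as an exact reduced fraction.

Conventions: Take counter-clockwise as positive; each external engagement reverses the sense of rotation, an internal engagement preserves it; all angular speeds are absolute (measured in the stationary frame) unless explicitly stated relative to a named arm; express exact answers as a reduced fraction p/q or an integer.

row1: w_G1=1 w_G3=1 w_R=1
row2: w_G1=73/21 w_G3=-1 w_R=0
total: w_G1=94/21 w_G3=0 w_R=1
asked value: 1

topology: planetary set — G1 21T / G2 26T / G3 73T, arm = carrier (Willis)
row 1 (train locked, turned with arm): all members turn x
row 2 (arm held, sun turns y): ω_ring = −(21/73)·y, ω_arm = 0
boundary: total ω_ring = x − (21/73)·y = 0 and total ω_arm = x = 1  ⇒  y = 73/21, x = 1
row 2 ring = −(21/73)·73/21 = -1
totals (row 1 + row 2): sun 1 + 73/21 = 94/21, ring 1 + (-1) = 0, arm 1 + 0 = 1
asked cell (row1, sun) = 1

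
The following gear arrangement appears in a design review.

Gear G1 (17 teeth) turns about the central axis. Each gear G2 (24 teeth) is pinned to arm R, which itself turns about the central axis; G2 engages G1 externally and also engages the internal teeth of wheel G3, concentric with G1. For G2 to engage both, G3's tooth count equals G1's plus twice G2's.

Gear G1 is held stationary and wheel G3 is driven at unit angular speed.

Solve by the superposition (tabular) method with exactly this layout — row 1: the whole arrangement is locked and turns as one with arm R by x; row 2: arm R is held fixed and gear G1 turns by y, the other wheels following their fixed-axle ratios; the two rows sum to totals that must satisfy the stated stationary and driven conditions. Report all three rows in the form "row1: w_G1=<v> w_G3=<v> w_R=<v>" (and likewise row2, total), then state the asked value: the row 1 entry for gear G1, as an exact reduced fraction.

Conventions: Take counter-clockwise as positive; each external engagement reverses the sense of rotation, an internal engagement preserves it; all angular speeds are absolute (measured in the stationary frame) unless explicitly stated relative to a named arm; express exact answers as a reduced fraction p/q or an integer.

recognized (axles ride arm R): planetary set, 17/24/65 teeth
row 1: whole set turns with the arm by x
superposition row 2 [arm held]: sun y, ring −(17/65)·y, arm 0
boundary: total ω_sun = x + y = 0 and total ω_ring = x − (17/65)·y = 1  ⇒  y = -65/82, x = 65/82
row 2 ring = −(17/65)·(-65/82) = 17/82
totals (row 1 + row 2): sun 65/82 + (-65/82) = 0, ring 65/82 + 17/82 = 1, arm 65/82 + 0 = 65/82
asked cell (row1, sun) = 65/82

row1: w_G1=65/82 w_G3=65/82 w_R=65/82
row2: w_G1=-65/82 w_G3=17/82 w_R=0
total: w_G1=0 w_G3=1 w_R=65/82
asked value: 65/82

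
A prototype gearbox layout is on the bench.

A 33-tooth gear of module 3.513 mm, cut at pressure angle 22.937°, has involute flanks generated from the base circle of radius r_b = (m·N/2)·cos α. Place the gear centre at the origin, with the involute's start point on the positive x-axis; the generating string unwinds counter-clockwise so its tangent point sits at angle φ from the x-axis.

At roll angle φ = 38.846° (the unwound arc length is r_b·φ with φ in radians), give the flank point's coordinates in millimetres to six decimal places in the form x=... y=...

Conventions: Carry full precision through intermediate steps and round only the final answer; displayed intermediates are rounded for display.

x=64.276111 y=5.294734

class = single-mesh tooth geometry [base-circle involute, m = 3.513, 33T]
pitch radius r_p = m·N/2 = 3.513·33/2 = 57.964500
base radius r_b = r_p·cos α = 57.964500·cos 22.937° = 53.381475
roll angle φ = 38.846° = 0.67799060 rad
x = r_b·(cos φ + φ·sin φ) = 64.276111
y = r_b·(sin φ − φ·cos φ) = 5.294734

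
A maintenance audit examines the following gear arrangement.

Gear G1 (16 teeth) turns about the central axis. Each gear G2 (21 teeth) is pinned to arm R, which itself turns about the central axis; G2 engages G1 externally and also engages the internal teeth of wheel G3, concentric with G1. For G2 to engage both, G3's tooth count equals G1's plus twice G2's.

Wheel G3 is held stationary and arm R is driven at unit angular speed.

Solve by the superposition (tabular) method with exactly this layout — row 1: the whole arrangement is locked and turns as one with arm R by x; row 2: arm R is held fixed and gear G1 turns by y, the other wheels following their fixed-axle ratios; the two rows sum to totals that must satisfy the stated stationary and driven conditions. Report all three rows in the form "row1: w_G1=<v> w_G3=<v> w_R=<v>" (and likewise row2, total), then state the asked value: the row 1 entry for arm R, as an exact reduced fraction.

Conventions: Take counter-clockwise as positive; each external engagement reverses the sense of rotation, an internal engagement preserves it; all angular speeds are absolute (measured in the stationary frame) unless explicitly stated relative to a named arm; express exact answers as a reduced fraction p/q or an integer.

planetary set (16T centre, 21T on arm, 58T internal) — Willis relation
row 1 — lock + rotate with arm: ω_sun = ω_ring = ω_arm = x
row 2: sun turns y, ring = −(16/58)·y, arm 0
boundary: total ω_ring = x − (16/58)·y = 0 and total ω_arm = x = 1  ⇒  y = 29/8, x = 1
row 2 ring = −(16/58)·29/8 = -1
totals (row 1 + row 2): sun 1 + 29/8 = 37/8, ring 1 + (-1) = 0, arm 1 + 0 = 1
asked cell (row1, arm) = 1

row1: w_G1=1 w_G3=1 w_R=1
row2: w_G1=29/8 w_G3=-1 w_R=0
total: w_G1=37/8 w_G3=0 w_R=1
asked value: 1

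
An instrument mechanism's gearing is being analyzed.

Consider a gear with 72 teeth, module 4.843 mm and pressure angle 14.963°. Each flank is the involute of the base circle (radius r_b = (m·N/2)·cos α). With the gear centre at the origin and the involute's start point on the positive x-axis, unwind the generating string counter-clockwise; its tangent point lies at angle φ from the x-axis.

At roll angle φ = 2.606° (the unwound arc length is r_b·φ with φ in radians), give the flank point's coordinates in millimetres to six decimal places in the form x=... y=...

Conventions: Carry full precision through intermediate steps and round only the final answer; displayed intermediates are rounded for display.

single-mesh involute tooth geometry (72T wheel at module 4.843)
pitch radius r_p = m·N/2 = 4.843·72/2 = 174.348000
base radius r_b = r_p·cos α = 174.348000·cos 14.963° = 168.436341
roll angle φ = 2.606° = 0.04548328 rad
x = r_b·(cos φ + φ·sin φ) = 168.610475
y = r_b·(sin φ − φ·cos φ) = 0.005282

x=168.610475 y=0.005282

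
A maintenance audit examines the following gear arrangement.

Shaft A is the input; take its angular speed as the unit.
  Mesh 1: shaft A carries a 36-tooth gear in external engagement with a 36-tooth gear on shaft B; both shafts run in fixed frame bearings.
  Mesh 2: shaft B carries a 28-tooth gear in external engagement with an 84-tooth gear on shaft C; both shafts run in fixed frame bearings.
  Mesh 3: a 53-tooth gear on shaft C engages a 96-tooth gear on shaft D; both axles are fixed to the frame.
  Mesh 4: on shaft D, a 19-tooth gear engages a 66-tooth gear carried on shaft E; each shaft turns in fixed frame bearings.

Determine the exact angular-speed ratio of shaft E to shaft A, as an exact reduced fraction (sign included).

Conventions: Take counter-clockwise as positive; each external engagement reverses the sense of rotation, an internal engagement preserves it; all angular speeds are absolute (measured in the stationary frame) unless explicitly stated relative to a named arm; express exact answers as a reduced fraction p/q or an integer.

1007/19008

class = fixed-axis compound train [4 meshes; 4 ratios multiply, 4 sense flips]
mesh 1 [36T→36T]: running ratio 1, sense −
mesh 2 [28T→84T]: running ratio 1/3, sense +
mesh 3 [53T→96T]: running ratio 53/288, sense −
mesh 4 [19T→66T]: running ratio 1007/19008, sense +
ω_out/ω_in = 1007/19008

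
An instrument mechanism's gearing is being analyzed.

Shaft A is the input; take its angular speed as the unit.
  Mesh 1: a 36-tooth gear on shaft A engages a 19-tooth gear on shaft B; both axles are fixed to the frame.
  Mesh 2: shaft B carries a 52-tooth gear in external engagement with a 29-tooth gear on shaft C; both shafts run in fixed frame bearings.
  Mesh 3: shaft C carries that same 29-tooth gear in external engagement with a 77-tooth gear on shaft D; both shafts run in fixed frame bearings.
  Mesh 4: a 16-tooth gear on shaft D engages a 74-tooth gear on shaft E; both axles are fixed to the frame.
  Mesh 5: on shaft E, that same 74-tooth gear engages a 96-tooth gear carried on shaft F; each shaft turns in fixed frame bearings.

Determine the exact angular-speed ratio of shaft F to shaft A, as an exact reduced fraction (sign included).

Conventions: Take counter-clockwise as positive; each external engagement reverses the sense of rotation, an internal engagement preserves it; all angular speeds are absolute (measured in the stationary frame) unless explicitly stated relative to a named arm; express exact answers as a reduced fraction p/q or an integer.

class = fixed-axis compound train [5 meshes; 5 ratios multiply, 5 sense flips]
mesh 1 [36T→19T]: running ratio 36/19, sense −
mesh 2 [52T→29T]: running ratio 1872/551, sense +
mesh 3 [29T→77T]: running ratio 1872/1463, sense −
mesh 4 [16T→74T]: running ratio 14976/54131, sense +
mesh 5 [74T→96T]: running ratio 312/1463, sense −
ω_out/ω_in = -312/1463

-312/1463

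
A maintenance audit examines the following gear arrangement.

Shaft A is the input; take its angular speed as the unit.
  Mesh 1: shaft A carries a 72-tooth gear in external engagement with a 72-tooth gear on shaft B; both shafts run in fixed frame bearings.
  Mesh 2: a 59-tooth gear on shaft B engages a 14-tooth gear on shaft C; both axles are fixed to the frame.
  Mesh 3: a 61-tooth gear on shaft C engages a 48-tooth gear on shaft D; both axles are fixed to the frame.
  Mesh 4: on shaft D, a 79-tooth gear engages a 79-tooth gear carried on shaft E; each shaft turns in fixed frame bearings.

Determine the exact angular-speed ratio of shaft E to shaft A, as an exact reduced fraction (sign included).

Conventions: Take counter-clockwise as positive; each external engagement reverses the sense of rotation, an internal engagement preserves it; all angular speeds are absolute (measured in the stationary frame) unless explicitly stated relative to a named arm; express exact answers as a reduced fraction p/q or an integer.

3599/672

class = fixed-axis compound train [4 meshes; 4 ratios multiply, 4 sense flips]
mesh 1 [72T→72T]: running ratio 1, sense −
mesh 2 [59T→14T]: running ratio 59/14, sense +
mesh 3 [61T→48T]: running ratio 3599/672, sense −
mesh 4 [79T→79T]: running ratio 3599/672, sense +
ω_out/ω_in = 3599/672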